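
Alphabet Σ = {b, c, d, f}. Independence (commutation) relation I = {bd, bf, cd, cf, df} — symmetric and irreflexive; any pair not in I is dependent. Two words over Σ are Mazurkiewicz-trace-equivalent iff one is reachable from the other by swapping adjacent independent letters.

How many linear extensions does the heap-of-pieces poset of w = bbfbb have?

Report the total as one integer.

5

piece 0:b — minimal
piece 1:b rests on {0:b}
piece 2:f — minimal
piece 3:b rests on {1:b}
piece 4:b rests on {3:b}
minimal pieces: {0:b, 2:f}
ways to finish when only these pieces remain (= sum over removing one remaining piece with nothing left below it):
  1 left: {2}→1  {4}→1
  2 left: {2,4}→2  {3,4}→1
  3 left: {1,3,4}→1  {2,3,4}→3
  placing 0:b first → 4 extensions
  placing 2:f first → 1 extensions
total linear extensions = 5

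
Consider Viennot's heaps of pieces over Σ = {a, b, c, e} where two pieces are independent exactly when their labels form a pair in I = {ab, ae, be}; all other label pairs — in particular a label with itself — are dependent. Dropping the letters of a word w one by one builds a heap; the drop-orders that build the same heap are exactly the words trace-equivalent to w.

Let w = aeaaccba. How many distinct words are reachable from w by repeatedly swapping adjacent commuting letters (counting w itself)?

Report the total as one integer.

#0=a has no predecessor
#1=e has no predecessor
#2=a depends on [0:a]
#3=a depends on [2:a]
#4=c depends on [1:e, 3:a]
#5=c depends on [4:c]
#6=b depends on [5:c]
#7=a depends on [5:c]
sources: [0:a, 1:e]
N(rest) = Σ N(rest − s) over sources s of rest; N(one piece) = 1:
  size 1 → [6]=1  [7]=1
  size 2 → [6,7]=2
  size 3 → [5,6,7]=2
  size 4 → [4,5,6,7]=2
  size 5 → [1,4,5,6,7]=2  [3,4,5,6,7]=2
  size 6 → [1,3,4,5,6,7]=4  [2,3,4,5,6,7]=2
  first=0(a) contributes 6
  first=1(e) contributes 2
|[w]| = 8

8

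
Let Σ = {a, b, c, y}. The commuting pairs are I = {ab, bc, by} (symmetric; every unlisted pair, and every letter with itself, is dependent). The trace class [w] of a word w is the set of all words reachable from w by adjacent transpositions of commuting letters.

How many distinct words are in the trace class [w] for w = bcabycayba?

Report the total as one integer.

0(b) covers ∅
1(c) covers ∅
2(a) covers 1:c
3(b) covers 0:b
4(y) covers 2:a
5(c) covers 4:y
6(a) covers 5:c
7(y) covers 6:a
8(b) covers 3:b
9(a) covers 7:y
floor of heap: 0:b, 1:c
completions by unplaced set U, small U first (add the entries for U minus each lowest piece of U):
  |U|=1: {8}:1  {9}:1
  |U|=2: {3,8}:1  {7,9}:1  {8,9}:2
  |U|=3: {0,3,8}:1  {3,8,9}:3  {6,7,9}:1  {7,8,9}:3
  |U|=4: {0,3,8,9}:4  {3,7,8,9}:6  {5,6,7,9}:1  {6,7,8,9}:4
  |U|=5: {0,3,7,8,9}:10  {3,6,7,8,9}:10  {4,5,6,7,9}:1  {5,6,7,8,9}:5
  |U|=6: {0,3,6,7,8,9}:20  {2,4,5,6,7,9}:1  {3,5,6,7,8,9}:15  {4,5,6,7,8,9}:6
  |U|=7: {0,3,5,6,7,8,9}:35  {1,2,4,5,6,7,9}:1  {2,4,5,6,7,8,9}:7  {3,4,5,6,7,8,9}:21
  |U|=8: {0,3,4,5,6,7,8,9}:56  {1,2,4,5,6,7,8,9}:8  {2,3,4,5,6,7,8,9}:28
  start at 0(b): 36
  start at 1(c): 84
sum over floor = 120

120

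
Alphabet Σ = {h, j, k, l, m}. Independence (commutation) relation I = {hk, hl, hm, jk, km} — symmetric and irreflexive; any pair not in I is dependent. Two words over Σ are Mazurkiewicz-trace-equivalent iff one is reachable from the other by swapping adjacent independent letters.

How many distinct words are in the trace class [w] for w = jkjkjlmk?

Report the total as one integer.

piece 0:j — minimal
piece 1:k — minimal
piece 2:j rests on {0:j}
piece 3:k rests on {1:k}
piece 4:j rests on {2:j}
piece 5:l rests on {3:k, 4:j}
piece 6:m rests on {5:l}
piece 7:k rests on {5:l}
minimal pieces: {0:j, 1:k}
ways to finish when only these pieces remain (= sum over removing one remaining piece with nothing left below it):
  1 left: {6}→1  {7}→1
  2 left: {6,7}→2
  3 left: {5,6,7}→2
  4 left: {3,5,6,7}→2  {4,5,6,7}→2
  5 left: {1,3,5,6,7}→2  {2,4,5,6,7}→2  {3,4,5,6,7}→4
  6 left: {0,2,4,5,6,7}→2  {1,3,4,5,6,7}→6  {2,3,4,5,6,7}→6
  placing 0:j first → 12 extensions
  placing 1:k first → 8 extensions
total linear extensions = 20

20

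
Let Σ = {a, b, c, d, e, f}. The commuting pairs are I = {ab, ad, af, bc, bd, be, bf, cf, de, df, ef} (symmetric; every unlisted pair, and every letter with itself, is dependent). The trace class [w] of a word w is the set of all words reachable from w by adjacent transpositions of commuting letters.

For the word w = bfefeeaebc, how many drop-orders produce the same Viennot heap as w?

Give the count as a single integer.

1260

drop 0:b onto floor
drop 1:f onto floor
drop 2:e onto floor
drop 3:f onto {1:f}
drop 4:e onto {2:e}
drop 5:e onto {4:e}
drop 6:a onto {5:e}
drop 7:e onto {6:a}
drop 8:b onto {0:b}
drop 9:c onto {7:e}
ground layer = {0:b, 1:f, 2:e}
drop-orders for the pieces not yet dropped (sum over which currently-grounded one goes next):
  1 to go: {3} 1  {8} 1  {9} 1
  2 to go: {0,8} 1  {1,3} 1  {3,8} 2  {3,9} 2  {7,9} 1  {8,9} 2
  3 to go: {0,3,8} 3  {0,8,9} 3  {1,3,8} 3  {1,3,9} 3  {3,7,9} 3  {3,8,9} 6  {6,7,9} 1  {7,8,9} 3
  4 to go: {0,1,3,8} 6  {0,3,8,9} 12  {0,7,8,9} 6  {1,3,7,9} 6  {1,3,8,9} 12  {3,6,7,9} 4  {3,7,8,9} 12  {5,6,7,9} 1  {6,7,8,9} 4
  5 to go: {0,1,3,8,9} 30  {0,3,7,8,9} 30  {0,6,7,8,9} 10  {1,3,6,7,9} 10  {1,3,7,8,9} 30  {3,5,6,7,9} 5  {3,6,7,8,9} 20  {4,5,6,7,9} 1  {5,6,7,8,9} 5
  6 to go: {0,1,3,7,8,9} 90  {0,3,6,7,8,9} 60  {0,5,6,7,8,9} 15  {1,3,5,6,7,9} 15  {1,3,6,7,8,9} 60  {2,4,5,6,7,9} 1  {3,4,5,6,7,9} 6  {3,5,6,7,8,9} 30  {4,5,6,7,8,9} 6
  7 to go: {0,1,3,6,7,8,9} 210  {0,3,5,6,7,8,9} 105  {0,4,5,6,7,8,9} 21  {1,3,4,5,6,7,9} 21  {1,3,5,6,7,8,9} 105  {2,3,4,5,6,7,9} 7  {2,4,5,6,7,8,9} 7  {3,4,5,6,7,8,9} 42
  8 to go: {0,1,3,5,6,7,8,9} 420  {0,2,4,5,6,7,8,9} 28  {0,3,4,5,6,7,8,9} 168  {1,2,3,4,5,6,7,9} 28  {1,3,4,5,6,7,8,9} 168  {2,3,4,5,6,7,8,9} 56
  if 0:b drops first: 252 orders
  if 1:f drops first: 252 orders
  if 2:e drops first: 756 orders
heap linearizations: 1260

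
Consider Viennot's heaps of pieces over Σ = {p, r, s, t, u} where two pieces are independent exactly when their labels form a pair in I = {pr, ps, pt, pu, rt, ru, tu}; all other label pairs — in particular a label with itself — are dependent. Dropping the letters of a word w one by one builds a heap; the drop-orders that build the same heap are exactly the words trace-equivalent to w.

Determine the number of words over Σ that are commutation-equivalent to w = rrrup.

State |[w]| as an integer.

20

drop 0:r onto floor
drop 1:r onto {0:r}
drop 2:r onto {1:r}
drop 3:u onto floor
drop 4:p onto floor
ground layer = {0:r, 3:u, 4:p}
drop-orders for the pieces not yet dropped (sum over which currently-grounded one goes next):
  1 to go: {2} 1  {3} 1  {4} 1
  2 to go: {1,2} 1  {2,3} 2  {2,4} 2  {3,4} 2
  3 to go: {0,1,2} 1  {1,2,3} 3  {1,2,4} 3  {2,3,4} 6
  if 0:r drops first: 12 orders
  if 3:u drops first: 4 orders
  if 4:p drops first: 4 orders
heap linearizations: 20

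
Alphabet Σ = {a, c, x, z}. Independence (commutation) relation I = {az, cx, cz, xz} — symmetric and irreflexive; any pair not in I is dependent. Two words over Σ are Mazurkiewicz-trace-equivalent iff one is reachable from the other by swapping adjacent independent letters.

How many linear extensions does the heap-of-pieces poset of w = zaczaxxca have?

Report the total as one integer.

#0=z has no predecessor
#1=a has no predecessor
#2=c depends on [1:a]
#3=z depends on [0:z]
#4=a depends on [2:c]
#5=x depends on [4:a]
#6=x depends on [5:x]
#7=c depends on [4:a]
#8=a depends on [6:x, 7:c]
sources: [0:z, 1:a]
N(rest) = Σ N(rest − s) over sources s of rest; N(one piece) = 1:
  size 1 → [3]=1  [8]=1
  size 2 → [0,3]=1  [3,8]=2  [6,8]=1  [7,8]=1
  size 3 → [0,3,8]=3  [3,6,8]=3  [3,7,8]=3  [5,6,8]=1  [6,7,8]=2
  size 4 → [0,3,6,8]=6  [0,3,7,8]=6  [3,5,6,8]=4  [3,6,7,8]=8  [5,6,7,8]=3
  size 5 → [0,3,5,6,8]=10  [0,3,6,7,8]=20  [3,5,6,7,8]=15  [4,5,6,7,8]=3
  size 6 → [0,3,5,6,7,8]=45  [2,4,5,6,7,8]=3  [3,4,5,6,7,8]=18
  size 7 → [0,3,4,5,6,7,8]=63  [1,2,4,5,6,7,8]=3  [2,3,4,5,6,7,8]=21
  first=0(z) contributes 24
  first=1(a) contributes 84
|[w]| = 108

108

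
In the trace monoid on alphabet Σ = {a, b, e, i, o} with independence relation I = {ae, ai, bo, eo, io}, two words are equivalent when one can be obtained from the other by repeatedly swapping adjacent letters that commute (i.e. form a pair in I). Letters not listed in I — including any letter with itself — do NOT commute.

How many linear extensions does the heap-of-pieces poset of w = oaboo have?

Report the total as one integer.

3

0(o) covers ∅
1(a) covers 0:o
2(b) covers 1:a
3(o) covers 1:a
4(o) covers 3:o
floor of heap: 0:o
completions by unplaced set U, small U first (add the entries for U minus each lowest piece of U):
  |U|=1: {2}:1  {4}:1
  |U|=2: {2,4}:2  {3,4}:1
  |U|=3: {2,3,4}:3
  start at 0(o): 3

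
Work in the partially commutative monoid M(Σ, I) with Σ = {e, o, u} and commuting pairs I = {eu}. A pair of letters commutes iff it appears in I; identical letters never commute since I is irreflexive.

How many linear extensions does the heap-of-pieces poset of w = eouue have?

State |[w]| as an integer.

drop 0:e onto floor
drop 1:o onto {0:e}
drop 2:u onto {1:o}
drop 3:u onto {2:u}
drop 4:e onto {1:o}
ground layer = {0:e}
drop-orders for the pieces not yet dropped (sum over which currently-grounded one goes next):
  1 to go: {3} 1  {4} 1
  2 to go: {2,3} 1  {3,4} 2
  3 to go: {2,3,4} 3
  if 0:e drops first: 3 orders

3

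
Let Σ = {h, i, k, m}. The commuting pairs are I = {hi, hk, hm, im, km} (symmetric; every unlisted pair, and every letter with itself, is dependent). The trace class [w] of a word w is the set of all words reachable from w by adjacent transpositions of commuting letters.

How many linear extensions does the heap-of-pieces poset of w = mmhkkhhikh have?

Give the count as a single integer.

#0=m has no predecessor
#1=m depends on [0:m]
#2=h has no predecessor
#3=k has no predecessor
#4=k depends on [3:k]
#5=h depends on [2:h]
#6=h depends on [5:h]
#7=i depends on [4:k]
#8=k depends on [7:i]
#9=h depends on [6:h]
sources: [0:m, 2:h, 3:k]
N(rest) = Σ N(rest − s) over sources s of rest; N(one piece) = 1:
  size 1 → [1]=1  [8]=1  [9]=1
  size 2 → [0,1]=1  [1,8]=2  [1,9]=2  [6,9]=1  [7,8]=1  [8,9]=2
  size 3 → [0,1,8]=3  [0,1,9]=3  [1,6,9]=3  [1,7,8]=3  [1,8,9]=6  [4,7,8]=1  [5,6,9]=1  [6,8,9]=3  [7,8,9]=3
  size 4 → [0,1,6,9]=6  [0,1,7,8]=6  [0,1,8,9]=12  [1,4,7,8]=4  [1,5,6,9]=4  [1,6,8,9]=12  [1,7,8,9]=12  [2,5,6,9]=1  [3,4,7,8]=1  [4,7,8,9]=4  [5,6,8,9]=4  [6,7,8,9]=6
  size 5 → [0,1,4,7,8]=10  [0,1,5,6,9]=10  [0,1,6,8,9]=30  [0,1,7,8,9]=30  [1,2,5,6,9]=5  [1,3,4,7,8]=5  [1,4,7,8,9]=20  [1,5,6,8,9]=20  [1,6,7,8,9]=30  [2,5,6,8,9]=5  [3,4,7,8,9]=5  [4,6,7,8,9]=10  [5,6,7,8,9]=10
  size 6 → [0,1,2,5,6,9]=15  [0,1,3,4,7,8]=15  [0,1,4,7,8,9]=60  [0,1,5,6,8,9]=60  [0,1,6,7,8,9]=90  [1,2,5,6,8,9]=30  [1,3,4,7,8,9]=30  [1,4,6,7,8,9]=60  [1,5,6,7,8,9]=60  [2,5,6,7,8,9]=15  [3,4,6,7,8,9]=15  [4,5,6,7,8,9]=20
  size 7 → [0,1,2,5,6,8,9]=105  [0,1,3,4,7,8,9]=105  [0,1,4,6,7,8,9]=210  [0,1,5,6,7,8,9]=210  [1,2,5,6,7,8,9]=105  [1,3,4,6,7,8,9]=105  [1,4,5,6,7,8,9]=140  [2,4,5,6,7,8,9]=35  [3,4,5,6,7,8,9]=35
  size 8 → [0,1,2,5,6,7,8,9]=420  [0,1,3,4,6,7,8,9]=420  [0,1,4,5,6,7,8,9]=560  [1,2,4,5,6,7,8,9]=280  [1,3,4,5,6,7,8,9]=280  [2,3,4,5,6,7,8,9]=70
  first=0(m) contributes 630
  first=2(h) contributes 1260
  first=3(k) contributes 1260
|[w]| = 3150

3150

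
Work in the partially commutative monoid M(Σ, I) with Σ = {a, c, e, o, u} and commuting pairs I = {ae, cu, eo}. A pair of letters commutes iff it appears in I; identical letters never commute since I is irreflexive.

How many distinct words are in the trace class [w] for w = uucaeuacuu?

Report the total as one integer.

18

0(u) covers ∅
1(u) covers 0:u
2(c) covers ∅
3(a) covers 1:u, 2:c
4(e) covers 1:u, 2:c
5(u) covers 3:a, 4:e
6(a) covers 5:u
7(c) covers 6:a
8(u) covers 6:a
9(u) covers 8:u
floor of heap: 0:u, 2:c
completions by unplaced set U, small U first (add the entries for U minus each lowest piece of U):
  |U|=1: {7}:1  {9}:1
  |U|=2: {7,9}:2  {8,9}:1
  |U|=3: {7,8,9}:3
  |U|=4: {6,7,8,9}:3
  |U|=5: {5,6,7,8,9}:3
  |U|=6: {3,5,6,7,8,9}:3  {4,5,6,7,8,9}:3
  |U|=7: {3,4,5,6,7,8,9}:6
  |U|=8: {1,3,4,5,6,7,8,9}:6  {2,3,4,5,6,7,8,9}:6
  start at 0(u): 12
  start at 2(c): 6
sum over floor = 18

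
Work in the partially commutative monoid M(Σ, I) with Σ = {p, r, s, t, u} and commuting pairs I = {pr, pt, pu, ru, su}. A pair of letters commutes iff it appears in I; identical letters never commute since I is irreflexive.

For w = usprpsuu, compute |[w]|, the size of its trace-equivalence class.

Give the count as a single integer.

#0=u has no predecessor
#1=s has no predecessor
#2=p depends on [1:s]
#3=r depends on [1:s]
#4=p depends on [2:p]
#5=s depends on [3:r, 4:p]
#6=u depends on [0:u]
#7=u depends on [6:u]
sources: [0:u, 1:s]
N(rest) = Σ N(rest − s) over sources s of rest; N(one piece) = 1:
  size 1 → [5]=1  [7]=1
  size 2 → [3,5]=1  [4,5]=1  [5,7]=2  [6,7]=1
  size 3 → [0,6,7]=1  [2,4,5]=1  [3,4,5]=2  [3,5,7]=3  [4,5,7]=3  [5,6,7]=3
  size 4 → [0,5,6,7]=4  [2,3,4,5]=3  [2,4,5,7]=4  [3,4,5,7]=8  [3,5,6,7]=6  [4,5,6,7]=6
  size 5 → [0,3,5,6,7]=10  [0,4,5,6,7]=10  [1,2,3,4,5]=3  [2,3,4,5,7]=15  [2,4,5,6,7]=10  [3,4,5,6,7]=20
  size 6 → [0,2,4,5,6,7]=20  [0,3,4,5,6,7]=40  [1,2,3,4,5,7]=18  [2,3,4,5,6,7]=45
  first=0(u) contributes 63
  first=1(s) contributes 105
|[w]| = 168

168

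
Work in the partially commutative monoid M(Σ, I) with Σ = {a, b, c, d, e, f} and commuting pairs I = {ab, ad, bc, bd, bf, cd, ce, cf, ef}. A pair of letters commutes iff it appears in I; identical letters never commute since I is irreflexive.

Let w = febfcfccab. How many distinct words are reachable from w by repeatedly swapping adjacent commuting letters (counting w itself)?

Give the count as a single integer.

drop 0:f onto floor
drop 1:e onto floor
drop 2:b onto {1:e}
drop 3:f onto {0:f}
drop 4:c onto floor
drop 5:f onto {3:f}
drop 6:c onto {4:c}
drop 7:c onto {6:c}
drop 8:a onto {1:e, 5:f, 7:c}
drop 9:b onto {2:b}
ground layer = {0:f, 1:e, 4:c}
drop-orders for the pieces not yet dropped (sum over which currently-grounded one goes next):
  1 to go: {8} 1  {9} 1
  2 to go: {2,9} 1  {5,8} 1  {7,8} 1  {8,9} 2
  3 to go: {2,8,9} 3  {3,5,8} 1  {5,7,8} 2  {5,8,9} 3  {6,7,8} 1  {7,8,9} 3
  4 to go: {0,3,5,8} 1  {1,2,8,9} 3  {2,5,8,9} 6  {2,7,8,9} 6  {3,5,7,8} 3  {3,5,8,9} 4  {4,6,7,8} 1  {5,6,7,8} 3  {5,7,8,9} 8  {6,7,8,9} 4
  5 to go: {0,3,5,7,8} 4  {0,3,5,8,9} 5  {1,2,5,8,9} 9  {1,2,7,8,9} 9  {2,3,5,8,9} 10  {2,5,7,8,9} 20  {2,6,7,8,9} 10  {3,5,6,7,8} 6  {3,5,7,8,9} 15  {4,5,6,7,8} 4  {4,6,7,8,9} 5  {5,6,7,8,9} 15
  6 to go: {0,2,3,5,8,9} 15  {0,3,5,6,7,8} 10  {0,3,5,7,8,9} 24  {1,2,3,5,8,9} 19  {1,2,5,7,8,9} 38  {1,2,6,7,8,9} 19  {2,3,5,7,8,9} 45  {2,4,6,7,8,9} 15  {2,5,6,7,8,9} 45  {3,4,5,6,7,8} 10  {3,5,6,7,8,9} 36  {4,5,6,7,8,9} 24
  7 to go: {0,1,2,3,5,8,9} 34  {0,2,3,5,7,8,9} 84  {0,3,4,5,6,7,8} 20  {0,3,5,6,7,8,9} 70  {1,2,3,5,7,8,9} 102  {1,2,4,6,7,8,9} 34  {1,2,5,6,7,8,9} 102  {2,3,5,6,7,8,9} 126  {2,4,5,6,7,8,9} 84  {3,4,5,6,7,8,9} 70
  8 to go: {0,1,2,3,5,7,8,9} 220  {0,2,3,5,6,7,8,9} 280  {0,3,4,5,6,7,8,9} 160  {1,2,3,5,6,7,8,9} 330  {1,2,4,5,6,7,8,9} 220  {2,3,4,5,6,7,8,9} 280
  if 0:f drops first: 830 orders
  if 1:e drops first: 720 orders
  if 4:c drops first: 830 orders
heap linearizations: 2380

2380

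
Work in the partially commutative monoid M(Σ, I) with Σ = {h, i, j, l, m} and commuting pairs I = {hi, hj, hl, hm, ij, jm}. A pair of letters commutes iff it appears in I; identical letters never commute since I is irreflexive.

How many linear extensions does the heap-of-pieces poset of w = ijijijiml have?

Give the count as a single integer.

56

#0=i has no predecessor
#1=j has no predecessor
#2=i depends on [0:i]
#3=j depends on [1:j]
#4=i depends on [2:i]
#5=j depends on [3:j]
#6=i depends on [4:i]
#7=m depends on [6:i]
#8=l depends on [5:j, 7:m]
sources: [0:i, 1:j]
N(rest) = Σ N(rest − s) over sources s of rest; N(one piece) = 1:
  size 1 → [8]=1
  size 2 → [5,8]=1  [7,8]=1
  size 3 → [3,5,8]=1  [5,7,8]=2  [6,7,8]=1
  size 4 → [1,3,5,8]=1  [3,5,7,8]=3  [4,6,7,8]=1  [5,6,7,8]=3
  size 5 → [1,3,5,7,8]=4  [2,4,6,7,8]=1  [3,5,6,7,8]=6  [4,5,6,7,8]=4
  size 6 → [0,2,4,6,7,8]=1  [1,3,5,6,7,8]=10  [2,4,5,6,7,8]=5  [3,4,5,6,7,8]=10
  size 7 → [0,2,4,5,6,7,8]=6  [1,3,4,5,6,7,8]=20  [2,3,4,5,6,7,8]=15
  first=0(i) contributes 35
  first=1(j) contributes 21
|[w]| = 56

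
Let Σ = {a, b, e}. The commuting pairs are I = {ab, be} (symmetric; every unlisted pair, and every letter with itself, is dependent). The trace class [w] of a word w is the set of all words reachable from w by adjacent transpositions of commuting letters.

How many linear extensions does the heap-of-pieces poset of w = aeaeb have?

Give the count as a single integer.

5

drop 0:a onto floor
drop 1:e onto {0:a}
drop 2:a onto {1:e}
drop 3:e onto {2:a}
drop 4:b onto floor
ground layer = {0:a, 4:b}
drop-orders for the pieces not yet dropped (sum over which currently-grounded one goes next):
  1 to go: {3} 1  {4} 1
  2 to go: {2,3} 1  {3,4} 2
  3 to go: {1,2,3} 1  {2,3,4} 3
  if 0:a drops first: 4 orders
  if 4:b drops first: 1 orders
heap linearizations: 5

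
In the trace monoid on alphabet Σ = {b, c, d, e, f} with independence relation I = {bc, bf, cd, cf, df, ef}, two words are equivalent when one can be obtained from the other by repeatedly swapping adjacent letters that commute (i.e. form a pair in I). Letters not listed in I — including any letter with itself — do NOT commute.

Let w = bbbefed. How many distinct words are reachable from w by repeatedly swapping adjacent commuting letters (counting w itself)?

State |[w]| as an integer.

7

drop 0:b onto floor
drop 1:b onto {0:b}
drop 2:b onto {1:b}
drop 3:e onto {2:b}
drop 4:f onto floor
drop 5:e onto {3:e}
drop 6:d onto {5:e}
ground layer = {0:b, 4:f}
drop-orders for the pieces not yet dropped (sum over which currently-grounded one goes next):
  1 to go: {4} 1  {6} 1
  2 to go: {4,6} 2  {5,6} 1
  3 to go: {3,5,6} 1  {4,5,6} 3
  4 to go: {2,3,5,6} 1  {3,4,5,6} 4
  5 to go: {1,2,3,5,6} 1  {2,3,4,5,6} 5
  if 0:b drops first: 6 orders
  if 4:f drops first: 1 orders
heap linearizations: 7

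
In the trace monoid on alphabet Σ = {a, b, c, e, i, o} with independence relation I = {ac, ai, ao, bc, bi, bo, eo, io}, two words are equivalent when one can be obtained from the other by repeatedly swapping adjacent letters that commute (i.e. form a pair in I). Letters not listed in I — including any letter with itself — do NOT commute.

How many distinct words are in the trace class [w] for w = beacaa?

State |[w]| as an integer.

4

piece 0:b — minimal
piece 1:e rests on {0:b}
piece 2:a rests on {1:e}
piece 3:c rests on {1:e}
piece 4:a rests on {2:a}
piece 5:a rests on {4:a}
minimal pieces: {0:b}
ways to finish when only these pieces remain (= sum over removing one remaining piece with nothing left below it):
  1 left: {3}→1  {5}→1
  2 left: {3,5}→2  {4,5}→1
  3 left: {2,4,5}→1  {3,4,5}→3
  4 left: {2,3,4,5}→4
  placing 0:b first → 4 extensions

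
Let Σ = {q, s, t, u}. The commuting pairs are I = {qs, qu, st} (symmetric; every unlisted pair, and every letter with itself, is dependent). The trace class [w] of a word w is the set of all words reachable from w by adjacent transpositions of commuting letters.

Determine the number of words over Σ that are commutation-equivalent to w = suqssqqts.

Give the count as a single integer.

121

0(s) covers ∅
1(u) covers 0:s
2(q) covers ∅
3(s) covers 1:u
4(s) covers 3:s
5(q) covers 2:q
6(q) covers 5:q
7(t) covers 1:u, 6:q
8(s) covers 4:s
floor of heap: 0:s, 2:q
completions by unplaced set U, small U first (add the entries for U minus each lowest piece of U):
  |U|=1: {7}:1  {8}:1
  |U|=2: {4,8}:1  {6,7}:1  {7,8}:2
  |U|=3: {3,4,8}:1  {4,7,8}:3  {5,6,7}:1  {6,7,8}:3
  |U|=4: {2,5,6,7}:1  {3,4,7,8}:4  {4,6,7,8}:6  {5,6,7,8}:4
  |U|=5: {1,3,4,7,8}:4  {2,5,6,7,8}:5  {3,4,6,7,8}:10  {4,5,6,7,8}:10
  |U|=6: {0,1,3,4,7,8}:4  {1,3,4,6,7,8}:14  {2,4,5,6,7,8}:15  {3,4,5,6,7,8}:20
  |U|=7: {0,1,3,4,6,7,8}:18  {1,3,4,5,6,7,8}:34  {2,3,4,5,6,7,8}:35
  start at 0(s): 69
  start at 2(q): 52
sum over floor = 121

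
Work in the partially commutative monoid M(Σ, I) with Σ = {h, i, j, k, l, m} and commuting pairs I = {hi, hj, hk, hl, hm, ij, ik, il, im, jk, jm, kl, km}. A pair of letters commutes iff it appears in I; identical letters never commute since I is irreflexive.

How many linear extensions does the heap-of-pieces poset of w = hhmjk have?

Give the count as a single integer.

60

0(h) covers ∅
1(h) covers 0:h
2(m) covers ∅
3(j) covers ∅
4(k) covers ∅
floor of heap: 0:h, 2:m, 3:j, 4:k
completions by unplaced set U, small U first (add the entries for U minus each lowest piece of U):
  |U|=1: {1}:1  {2}:1  {3}:1  {4}:1
  |U|=2: {0,1}:1  {1,2}:2  {1,3}:2  {1,4}:2  {2,3}:2  {2,4}:2  {3,4}:2
  |U|=3: {0,1,2}:3  {0,1,3}:3  {0,1,4}:3  {1,2,3}:6  {1,2,4}:6  {1,3,4}:6  {2,3,4}:6
  start at 0(h): 24
  start at 2(m): 12
  start at 3(j): 12
  start at 4(k): 12
sum over floor = 60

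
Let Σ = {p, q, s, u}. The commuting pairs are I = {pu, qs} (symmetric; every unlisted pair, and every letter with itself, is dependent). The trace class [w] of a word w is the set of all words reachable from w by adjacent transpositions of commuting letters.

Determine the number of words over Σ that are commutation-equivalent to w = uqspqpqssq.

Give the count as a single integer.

drop 0:u onto floor
drop 1:q onto {0:u}
drop 2:s onto {0:u}
drop 3:p onto {1:q, 2:s}
drop 4:q onto {3:p}
drop 5:p onto {4:q}
drop 6:q onto {5:p}
drop 7:s onto {5:p}
drop 8:s onto {7:s}
drop 9:q onto {6:q}
ground layer = {0:u}
drop-orders for the pieces not yet dropped (sum over which currently-grounded one goes next):
  1 to go: {8} 1  {9} 1
  2 to go: {6,9} 1  {7,8} 1  {8,9} 2
  3 to go: {6,8,9} 3  {7,8,9} 3
  4 to go: {6,7,8,9} 6
  5 to go: {5,6,7,8,9} 6
  6 to go: {4,5,6,7,8,9} 6
  7 to go: {3,4,5,6,7,8,9} 6
  8 to go: {1,3,4,5,6,7,8,9} 6  {2,3,4,5,6,7,8,9} 6
  if 0:u drops first: 12 orders

12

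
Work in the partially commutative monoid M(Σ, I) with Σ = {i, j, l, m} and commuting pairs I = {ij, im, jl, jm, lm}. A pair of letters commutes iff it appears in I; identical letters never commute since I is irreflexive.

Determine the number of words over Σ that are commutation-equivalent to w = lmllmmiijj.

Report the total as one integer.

0(l) covers ∅
1(m) covers ∅
2(l) covers 0:l
3(l) covers 2:l
4(m) covers 1:m
5(m) covers 4:m
6(i) covers 3:l
7(i) covers 6:i
8(j) covers ∅
9(j) covers 8:j
floor of heap: 0:l, 1:m, 8:j
completions by unplaced set U, small U first (add the entries for U minus each lowest piece of U):
  |U|=1: {5}:1  {7}:1  {9}:1
  |U|=2: {4,5}:1  {5,7}:2  {5,9}:2  {6,7}:1  {7,9}:2  {8,9}:1
  |U|=3: {1,4,5}:1  {3,6,7}:1  {4,5,7}:3  {4,5,9}:3  {5,6,7}:3  {5,7,9}:6  {5,8,9}:3  {6,7,9}:3  {7,8,9}:3
  |U|=4: {1,4,5,7}:4  {1,4,5,9}:4  {2,3,6,7}:1  {3,5,6,7}:4  {3,6,7,9}:4  {4,5,6,7}:6  {4,5,7,9}:12  {4,5,8,9}:6  {5,6,7,9}:12  {5,7,8,9}:12  {6,7,8,9}:6
  |U|=5: {0,2,3,6,7}:1  {1,4,5,6,7}:10  {1,4,5,7,9}:20  {1,4,5,8,9}:10  {2,3,5,6,7}:5  {2,3,6,7,9}:5  {3,4,5,6,7}:10  {3,5,6,7,9}:20  {3,6,7,8,9}:10  {4,5,6,7,9}:30  {4,5,7,8,9}:30  {5,6,7,8,9}:30
  |U|=6: {0,2,3,5,6,7}:6  {0,2,3,6,7,9}:6  {1,3,4,5,6,7}:20  {1,4,5,6,7,9}:60  {1,4,5,7,8,9}:60  {2,3,4,5,6,7}:15  {2,3,5,6,7,9}:30  {2,3,6,7,8,9}:15  {3,4,5,6,7,9}:60  {3,5,6,7,8,9}:60  {4,5,6,7,8,9}:90
  |U|=7: {0,2,3,4,5,6,7}:21  {0,2,3,5,6,7,9}:42  {0,2,3,6,7,8,9}:21  {1,2,3,4,5,6,7}:35  {1,3,4,5,6,7,9}:140  {1,4,5,6,7,8,9}:210  {2,3,4,5,6,7,9}:105  {2,3,5,6,7,8,9}:105  {3,4,5,6,7,8,9}:210
  |U|=8: {0,1,2,3,4,5,6,7}:56  {0,2,3,4,5,6,7,9}:168  {0,2,3,5,6,7,8,9}:168  {1,2,3,4,5,6,7,9}:280  {1,3,4,5,6,7,8,9}:560  {2,3,4,5,6,7,8,9}:420
  start at 0(l): 1260
  start at 1(m): 756
  start at 8(j): 504
sum over floor = 2520

2520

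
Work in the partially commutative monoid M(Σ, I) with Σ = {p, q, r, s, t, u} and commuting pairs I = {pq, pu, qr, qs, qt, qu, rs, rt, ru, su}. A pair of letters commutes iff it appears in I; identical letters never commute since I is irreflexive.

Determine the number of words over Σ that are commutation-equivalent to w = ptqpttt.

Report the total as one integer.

7

drop 0:p onto floor
drop 1:t onto {0:p}
drop 2:q onto floor
drop 3:p onto {1:t}
drop 4:t onto {3:p}
drop 5:t onto {4:t}
drop 6:t onto {5:t}
ground layer = {0:p, 2:q}
drop-orders for the pieces not yet dropped (sum over which currently-grounded one goes next):
  1 to go: {2} 1  {6} 1
  2 to go: {2,6} 2  {5,6} 1
  3 to go: {2,5,6} 3  {4,5,6} 1
  4 to go: {2,4,5,6} 4  {3,4,5,6} 1
  5 to go: {1,3,4,5,6} 1  {2,3,4,5,6} 5
  if 0:p drops first: 6 orders
  if 2:q drops first: 1 orders
heap linearizations: 7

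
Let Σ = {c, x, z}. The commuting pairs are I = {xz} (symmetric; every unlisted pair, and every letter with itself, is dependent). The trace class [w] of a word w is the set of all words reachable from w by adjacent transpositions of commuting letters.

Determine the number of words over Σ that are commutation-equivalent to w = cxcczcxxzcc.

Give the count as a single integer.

piece 0:c — minimal
piece 1:x rests on {0:c}
piece 2:c rests on {1:x}
piece 3:c rests on {2:c}
piece 4:z rests on {3:c}
piece 5:c rests on {4:z}
piece 6:x rests on {5:c}
piece 7:x rests on {6:x}
piece 8:z rests on {5:c}
piece 9:c rests on {7:x, 8:z}
piece 10:c rests on {9:c}
minimal pieces: {0:c}
ways to finish when only these pieces remain (= sum over removing one remaining piece with nothing left below it):
  1 left: {10}→1
  2 left: {9,10}→1
  3 left: {7,9,10}→1  {8,9,10}→1
  4 left: {6,7,9,10}→1  {7,8,9,10}→2
  5 left: {6,7,8,9,10}→3
  6 left: {5,6,7,8,9,10}→3
  7 left: {4,5,6,7,8,9,10}→3
  8 left: {3,4,5,6,7,8,9,10}→3
  9 left: {2,3,4,5,6,7,8,9,10}→3
  placing 0:c first → 3 extensions

3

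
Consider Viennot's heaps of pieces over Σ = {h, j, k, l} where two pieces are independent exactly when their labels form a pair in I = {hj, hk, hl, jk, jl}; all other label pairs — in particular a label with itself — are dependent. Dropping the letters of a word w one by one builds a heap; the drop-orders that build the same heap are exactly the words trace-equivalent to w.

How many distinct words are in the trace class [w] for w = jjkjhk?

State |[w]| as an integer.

60

0(j) covers ∅
1(j) covers 0:j
2(k) covers ∅
3(j) covers 1:j
4(h) covers ∅
5(k) covers 2:k
floor of heap: 0:j, 2:k, 4:h
completions by unplaced set U, small U first (add the entries for U minus each lowest piece of U):
  |U|=1: {3}:1  {4}:1  {5}:1
  |U|=2: {1,3}:1  {2,5}:1  {3,4}:2  {3,5}:2  {4,5}:2
  |U|=3: {0,1,3}:1  {1,3,4}:3  {1,3,5}:3  {2,3,5}:3  {2,4,5}:3  {3,4,5}:6
  |U|=4: {0,1,3,4}:4  {0,1,3,5}:4  {1,2,3,5}:6  {1,3,4,5}:12  {2,3,4,5}:12
  start at 0(j): 30
  start at 2(k): 20
  start at 4(h): 10
sum over floor = 60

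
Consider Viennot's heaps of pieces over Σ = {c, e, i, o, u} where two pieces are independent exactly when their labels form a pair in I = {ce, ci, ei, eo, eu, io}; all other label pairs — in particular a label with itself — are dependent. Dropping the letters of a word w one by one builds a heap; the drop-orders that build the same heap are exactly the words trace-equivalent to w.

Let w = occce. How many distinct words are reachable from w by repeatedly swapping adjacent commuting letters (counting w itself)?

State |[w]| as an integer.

5

piece 0:o — minimal
piece 1:c rests on {0:o}
piece 2:c rests on {1:c}
piece 3:c rests on {2:c}
piece 4:e — minimal
minimal pieces: {0:o, 4:e}
ways to finish when only these pieces remain (= sum over removing one remaining piece with nothing left below it):
  1 left: {3}→1  {4}→1
  2 left: {2,3}→1  {3,4}→2
  3 left: {1,2,3}→1  {2,3,4}→3
  placing 0:o first → 4 extensions
  placing 4:e first → 1 extensions
total linear extensions = 5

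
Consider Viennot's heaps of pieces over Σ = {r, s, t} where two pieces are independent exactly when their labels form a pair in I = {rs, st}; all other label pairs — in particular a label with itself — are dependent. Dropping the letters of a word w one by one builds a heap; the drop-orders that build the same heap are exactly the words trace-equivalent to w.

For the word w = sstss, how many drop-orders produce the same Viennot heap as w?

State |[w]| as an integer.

drop 0:s onto floor
drop 1:s onto {0:s}
drop 2:t onto floor
drop 3:s onto {1:s}
drop 4:s onto {3:s}
ground layer = {0:s, 2:t}
drop-orders for the pieces not yet dropped (sum over which currently-grounded one goes next):
  1 to go: {2} 1  {4} 1
  2 to go: {2,4} 2  {3,4} 1
  3 to go: {1,3,4} 1  {2,3,4} 3
  if 0:s drops first: 4 orders
  if 2:t drops first: 1 orders
heap linearizations: 5

5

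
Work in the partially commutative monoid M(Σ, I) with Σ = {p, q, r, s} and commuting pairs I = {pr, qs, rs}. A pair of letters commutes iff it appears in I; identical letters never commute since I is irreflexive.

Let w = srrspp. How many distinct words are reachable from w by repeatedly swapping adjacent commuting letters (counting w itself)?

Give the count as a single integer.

drop 0:s onto floor
drop 1:r onto floor
drop 2:r onto {1:r}
drop 3:s onto {0:s}
drop 4:p onto {3:s}
drop 5:p onto {4:p}
ground layer = {0:s, 1:r}
drop-orders for the pieces not yet dropped (sum over which currently-grounded one goes next):
  1 to go: {2} 1  {5} 1
  2 to go: {1,2} 1  {2,5} 2  {4,5} 1
  3 to go: {1,2,5} 3  {2,4,5} 3  {3,4,5} 1
  4 to go: {0,3,4,5} 1  {1,2,4,5} 6  {2,3,4,5} 4
  if 0:s drops first: 10 orders
  if 1:r drops first: 5 orders
heap linearizations: 15

15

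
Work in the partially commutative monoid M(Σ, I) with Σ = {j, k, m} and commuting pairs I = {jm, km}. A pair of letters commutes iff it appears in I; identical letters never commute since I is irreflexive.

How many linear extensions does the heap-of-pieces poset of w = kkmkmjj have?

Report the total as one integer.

21

0(k) covers ∅
1(k) covers 0:k
2(m) covers ∅
3(k) covers 1:k
4(m) covers 2:m
5(j) covers 3:k
6(j) covers 5:j
floor of heap: 0:k, 2:m
completions by unplaced set U, small U first (add the entries for U minus each lowest piece of U):
  |U|=1: {4}:1  {6}:1
  |U|=2: {2,4}:1  {4,6}:2  {5,6}:1
  |U|=3: {2,4,6}:3  {3,5,6}:1  {4,5,6}:3
  |U|=4: {1,3,5,6}:1  {2,4,5,6}:6  {3,4,5,6}:4
  |U|=5: {0,1,3,5,6}:1  {1,3,4,5,6}:5  {2,3,4,5,6}:10
  start at 0(k): 15
  start at 2(m): 6
sum over floor = 21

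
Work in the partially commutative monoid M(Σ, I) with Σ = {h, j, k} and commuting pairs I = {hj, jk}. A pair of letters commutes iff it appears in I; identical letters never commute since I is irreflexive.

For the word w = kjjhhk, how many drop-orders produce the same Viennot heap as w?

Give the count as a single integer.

#0=k has no predecessor
#1=j has no predecessor
#2=j depends on [1:j]
#3=h depends on [0:k]
#4=h depends on [3:h]
#5=k depends on [4:h]
sources: [0:k, 1:j]
N(rest) = Σ N(rest − s) over sources s of rest; N(one piece) = 1:
  size 1 → [2]=1  [5]=1
  size 2 → [1,2]=1  [2,5]=2  [4,5]=1
  size 3 → [1,2,5]=3  [2,4,5]=3  [3,4,5]=1
  size 4 → [0,3,4,5]=1  [1,2,4,5]=6  [2,3,4,5]=4
  first=0(k) contributes 10
  first=1(j) contributes 5
|[w]| = 15

15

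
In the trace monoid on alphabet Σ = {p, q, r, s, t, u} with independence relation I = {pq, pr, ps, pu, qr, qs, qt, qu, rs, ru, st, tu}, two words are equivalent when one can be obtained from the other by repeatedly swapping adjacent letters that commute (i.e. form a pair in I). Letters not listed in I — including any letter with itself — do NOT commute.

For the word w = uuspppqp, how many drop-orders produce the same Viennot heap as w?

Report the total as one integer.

280

piece 0:u — minimal
piece 1:u rests on {0:u}
piece 2:s rests on {1:u}
piece 3:p — minimal
piece 4:p rests on {3:p}
piece 5:p rests on {4:p}
piece 6:q — minimal
piece 7:p rests on {5:p}
minimal pieces: {0:u, 3:p, 6:q}
ways to finish when only these pieces remain (= sum over removing one remaining piece with nothing left below it):
  1 left: {2}→1  {6}→1  {7}→1
  2 left: {1,2}→1  {2,6}→2  {2,7}→2  {5,7}→1  {6,7}→2
  3 left: {0,1,2}→1  {1,2,6}→3  {1,2,7}→3  {2,5,7}→3  {2,6,7}→6  {4,5,7}→1  {5,6,7}→3
  4 left: {0,1,2,6}→4  {0,1,2,7}→4  {1,2,5,7}→6  {1,2,6,7}→12  {2,4,5,7}→4  {2,5,6,7}→12  {3,4,5,7}→1  {4,5,6,7}→4
  5 left: {0,1,2,5,7}→10  {0,1,2,6,7}→20  {1,2,4,5,7}→10  {1,2,5,6,7}→30  {2,3,4,5,7}→5  {2,4,5,6,7}→20  {3,4,5,6,7}→5
  6 left: {0,1,2,4,5,7}→20  {0,1,2,5,6,7}→60  {1,2,3,4,5,7}→15  {1,2,4,5,6,7}→60  {2,3,4,5,6,7}→30
  placing 0:u first → 105 extensions
  placing 3:p first → 140 extensions
  placing 6:q first → 35 extensions
total linear extensions = 280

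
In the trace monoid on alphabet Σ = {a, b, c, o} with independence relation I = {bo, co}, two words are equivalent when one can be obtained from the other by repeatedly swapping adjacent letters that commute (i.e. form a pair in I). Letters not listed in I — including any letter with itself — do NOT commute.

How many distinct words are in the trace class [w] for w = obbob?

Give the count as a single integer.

10

drop 0:o onto floor
drop 1:b onto floor
drop 2:b onto {1:b}
drop 3:o onto {0:o}
drop 4:b onto {2:b}
ground layer = {0:o, 1:b}
drop-orders for the pieces not yet dropped (sum over which currently-grounded one goes next):
  1 to go: {3} 1  {4} 1
  2 to go: {0,3} 1  {2,4} 1  {3,4} 2
  3 to go: {0,3,4} 3  {1,2,4} 1  {2,3,4} 3
  if 0:o drops first: 4 orders
  if 1:b drops first: 6 orders
heap linearizations: 10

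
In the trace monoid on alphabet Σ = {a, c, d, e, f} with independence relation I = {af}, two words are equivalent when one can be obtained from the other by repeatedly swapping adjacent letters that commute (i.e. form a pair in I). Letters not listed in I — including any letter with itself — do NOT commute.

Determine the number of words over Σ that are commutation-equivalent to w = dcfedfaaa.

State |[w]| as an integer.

4

piece 0:d — minimal
piece 1:c rests on {0:d}
piece 2:f rests on {1:c}
piece 3:e rests on {2:f}
piece 4:d rests on {3:e}
piece 5:f rests on {4:d}
piece 6:a rests on {4:d}
piece 7:a rests on {6:a}
piece 8:a rests on {7:a}
minimal pieces: {0:d}
ways to finish when only these pieces remain (= sum over removing one remaining piece with nothing left below it):
  1 left: {5}→1  {8}→1
  2 left: {5,8}→2  {7,8}→1
  3 left: {5,7,8}→3  {6,7,8}→1
  4 left: {5,6,7,8}→4
  5 left: {4,5,6,7,8}→4
  6 left: {3,4,5,6,7,8}→4
  7 left: {2,3,4,5,6,7,8}→4
  placing 0:d first → 4 extensions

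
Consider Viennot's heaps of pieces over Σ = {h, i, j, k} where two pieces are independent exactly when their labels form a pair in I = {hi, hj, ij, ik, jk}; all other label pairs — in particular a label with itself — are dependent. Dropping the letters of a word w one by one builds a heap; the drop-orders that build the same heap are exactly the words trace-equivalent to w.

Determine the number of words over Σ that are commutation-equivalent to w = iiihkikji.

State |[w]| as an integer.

504

piece 0:i — minimal
piece 1:i rests on {0:i}
piece 2:i rests on {1:i}
piece 3:h — minimal
piece 4:k rests on {3:h}
piece 5:i rests on {2:i}
piece 6:k rests on {4:k}
piece 7:j — minimal
piece 8:i rests on {5:i}
minimal pieces: {0:i, 3:h, 7:j}
ways to finish when only these pieces remain (= sum over removing one remaining piece with nothing left below it):
  1 left: {6}→1  {7}→1  {8}→1
  2 left: {4,6}→1  {5,8}→1  {6,7}→2  {6,8}→2  {7,8}→2
  3 left: {2,5,8}→1  {3,4,6}→1  {4,6,7}→3  {4,6,8}→3  {5,6,8}→3  {5,7,8}→3  {6,7,8}→6
  4 left: {1,2,5,8}→1  {2,5,6,8}→4  {2,5,7,8}→4  {3,4,6,7}→4  {3,4,6,8}→4  {4,5,6,8}→6  {4,6,7,8}→12  {5,6,7,8}→12
  5 left: {0,1,2,5,8}→1  {1,2,5,6,8}→5  {1,2,5,7,8}→5  {2,4,5,6,8}→10  {2,5,6,7,8}→20  {3,4,5,6,8}→10  {3,4,6,7,8}→20  {4,5,6,7,8}→30
  6 left: {0,1,2,5,6,8}→6  {0,1,2,5,7,8}→6  {1,2,4,5,6,8}→15  {1,2,5,6,7,8}→30  {2,3,4,5,6,8}→20  {2,4,5,6,7,8}→60  {3,4,5,6,7,8}→60
  7 left: {0,1,2,4,5,6,8}→21  {0,1,2,5,6,7,8}→42  {1,2,3,4,5,6,8}→35  {1,2,4,5,6,7,8}→105  {2,3,4,5,6,7,8}→140
  placing 0:i first → 280 extensions
  placing 3:h first → 168 extensions
  placing 7:j first → 56 extensions
total linear extensions = 504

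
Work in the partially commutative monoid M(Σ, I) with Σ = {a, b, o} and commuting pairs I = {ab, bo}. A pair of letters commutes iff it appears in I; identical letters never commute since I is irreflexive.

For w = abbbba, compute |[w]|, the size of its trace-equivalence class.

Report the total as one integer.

15

#0=a has no predecessor
#1=b has no predecessor
#2=b depends on [1:b]
#3=b depends on [2:b]
#4=b depends on [3:b]
#5=a depends on [0:a]
sources: [0:a, 1:b]
N(rest) = Σ N(rest − s) over sources s of rest; N(one piece) = 1:
  size 1 → [4]=1  [5]=1
  size 2 → [0,5]=1  [3,4]=1  [4,5]=2
  size 3 → [0,4,5]=3  [2,3,4]=1  [3,4,5]=3
  size 4 → [0,3,4,5]=6  [1,2,3,4]=1  [2,3,4,5]=4
  first=0(a) contributes 5
  first=1(b) contributes 10
|[w]| = 15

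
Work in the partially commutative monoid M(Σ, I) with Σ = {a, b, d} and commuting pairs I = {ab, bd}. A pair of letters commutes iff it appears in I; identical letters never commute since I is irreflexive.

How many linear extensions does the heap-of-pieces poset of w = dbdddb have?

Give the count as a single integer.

0(d) covers ∅
1(b) covers ∅
2(d) covers 0:d
3(d) covers 2:d
4(d) covers 3:d
5(b) covers 1:b
floor of heap: 0:d, 1:b
completions by unplaced set U, small U first (add the entries for U minus each lowest piece of U):
  |U|=1: {4}:1  {5}:1
  |U|=2: {1,5}:1  {3,4}:1  {4,5}:2
  |U|=3: {1,4,5}:3  {2,3,4}:1  {3,4,5}:3
  |U|=4: {0,2,3,4}:1  {1,3,4,5}:6  {2,3,4,5}:4
  start at 0(d): 10
  start at 1(b): 5
sum over floor = 15

15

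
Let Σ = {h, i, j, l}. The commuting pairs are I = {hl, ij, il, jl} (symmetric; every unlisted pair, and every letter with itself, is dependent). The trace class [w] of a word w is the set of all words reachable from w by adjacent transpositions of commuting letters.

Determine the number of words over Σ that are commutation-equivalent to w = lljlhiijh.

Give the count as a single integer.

#0=l has no predecessor
#1=l depends on [0:l]
#2=j has no predecessor
#3=l depends on [1:l]
#4=h depends on [2:j]
#5=i depends on [4:h]
#6=i depends on [5:i]
#7=j depends on [4:h]
#8=h depends on [6:i, 7:j]
sources: [0:l, 2:j]
N(rest) = Σ N(rest − s) over sources s of rest; N(one piece) = 1:
  size 1 → [3]=1  [8]=1
  size 2 → [1,3]=1  [3,8]=2  [6,8]=1  [7,8]=1
  size 3 → [0,1,3]=1  [1,3,8]=3  [3,6,8]=3  [3,7,8]=3  [5,6,8]=1  [6,7,8]=2
  size 4 → [0,1,3,8]=4  [1,3,6,8]=6  [1,3,7,8]=6  [3,5,6,8]=4  [3,6,7,8]=8  [5,6,7,8]=3
  size 5 → [0,1,3,6,8]=10  [0,1,3,7,8]=10  [1,3,5,6,8]=10  [1,3,6,7,8]=20  [3,5,6,7,8]=15  [4,5,6,7,8]=3
  size 6 → [0,1,3,5,6,8]=20  [0,1,3,6,7,8]=40  [1,3,5,6,7,8]=45  [2,4,5,6,7,8]=3  [3,4,5,6,7,8]=18
  size 7 → [0,1,3,5,6,7,8]=105  [1,3,4,5,6,7,8]=63  [2,3,4,5,6,7,8]=21
  first=0(l) contributes 84
  first=2(j) contributes 168
|[w]| = 252

252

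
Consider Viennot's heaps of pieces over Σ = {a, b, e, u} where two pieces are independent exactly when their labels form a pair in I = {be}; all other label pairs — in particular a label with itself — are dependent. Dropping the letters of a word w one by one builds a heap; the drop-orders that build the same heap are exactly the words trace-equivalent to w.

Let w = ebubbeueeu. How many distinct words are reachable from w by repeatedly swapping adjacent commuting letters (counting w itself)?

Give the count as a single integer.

0(e) covers ∅
1(b) covers ∅
2(u) covers 0:e, 1:b
3(b) covers 2:u
4(b) covers 3:b
5(e) covers 2:u
6(u) covers 4:b, 5:e
7(e) covers 6:u
8(e) covers 7:e
9(u) covers 8:e
floor of heap: 0:e, 1:b
completions by unplaced set U, small U first (add the entries for U minus each lowest piece of U):
  |U|=1: {9}:1
  |U|=2: {8,9}:1
  |U|=3: {7,8,9}:1
  |U|=4: {6,7,8,9}:1
  |U|=5: {4,6,7,8,9}:1  {5,6,7,8,9}:1
  |U|=6: {3,4,6,7,8,9}:1  {4,5,6,7,8,9}:2
  |U|=7: {3,4,5,6,7,8,9}:3
  |U|=8: {2,3,4,5,6,7,8,9}:3
  start at 0(e): 3
  start at 1(b): 3
sum over floor = 6

6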